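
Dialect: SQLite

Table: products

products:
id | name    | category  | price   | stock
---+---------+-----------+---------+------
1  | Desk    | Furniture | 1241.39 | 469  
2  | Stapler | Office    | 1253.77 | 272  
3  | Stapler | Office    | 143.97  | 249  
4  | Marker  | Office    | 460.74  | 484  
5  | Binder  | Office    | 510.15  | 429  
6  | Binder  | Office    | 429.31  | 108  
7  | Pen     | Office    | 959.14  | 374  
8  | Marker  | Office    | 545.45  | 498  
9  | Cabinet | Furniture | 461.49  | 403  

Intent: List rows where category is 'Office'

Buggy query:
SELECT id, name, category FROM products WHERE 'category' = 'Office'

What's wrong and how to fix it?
Bug: 'category' in single quotes is a string literal, not the column; the comparison is literal-vs-literal and never true

Fix: Remove the quotes around the column name (or use double quotes for an identifier)

Corrected query:
SELECT id, name, category FROM products WHERE category = 'Office'

Result:
id | name    | category
---+---------+---------
2  | Stapler | Office  
3  | Stapler | Office  
4  | Marker  | Office  
5  | Binder  | Office  
6  | Binder  | Office  
7  | Pen     | Office  
8  | Marker  | Office  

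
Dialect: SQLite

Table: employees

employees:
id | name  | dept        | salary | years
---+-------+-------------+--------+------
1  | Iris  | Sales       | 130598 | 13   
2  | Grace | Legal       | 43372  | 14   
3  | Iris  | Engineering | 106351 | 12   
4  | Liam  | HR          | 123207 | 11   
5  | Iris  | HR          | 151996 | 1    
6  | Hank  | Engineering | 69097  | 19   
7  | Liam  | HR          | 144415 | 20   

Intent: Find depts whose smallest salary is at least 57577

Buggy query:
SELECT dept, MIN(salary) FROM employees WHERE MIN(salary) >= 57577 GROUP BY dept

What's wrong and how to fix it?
Bug: Aggregates like MIN are computed per group after WHERE runs

Fix: Use HAVING for the per-group MIN condition

Corrected query:
SELECT dept, MIN(salary) FROM employees GROUP BY dept HAVING MIN(salary) >= 57577

Result:
dept        | MIN(salary)
------------+------------
Engineering | 69097      
HR          | 123207     
Sales       | 130598     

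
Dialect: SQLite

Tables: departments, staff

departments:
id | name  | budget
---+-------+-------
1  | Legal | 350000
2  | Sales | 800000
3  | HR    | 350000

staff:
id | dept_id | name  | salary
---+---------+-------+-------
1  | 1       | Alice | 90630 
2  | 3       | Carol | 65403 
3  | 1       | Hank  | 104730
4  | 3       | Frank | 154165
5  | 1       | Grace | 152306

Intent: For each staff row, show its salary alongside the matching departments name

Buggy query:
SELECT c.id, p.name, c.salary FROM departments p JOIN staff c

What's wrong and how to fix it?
Bug: Missing join condition: each staff row is matched to all departments rows instead of just its own

Fix: Specify the join condition linking the foreign key to the parent id

Corrected query:
SELECT c.id, p.name, c.salary FROM departments p JOIN staff c ON c.dept_id = p.id

Result:
id | name  | salary
---+-------+-------
1  | Legal | 90630 
2  | HR    | 65403 
3  | Legal | 104730
4  | HR    | 154165
5  | Legal | 152306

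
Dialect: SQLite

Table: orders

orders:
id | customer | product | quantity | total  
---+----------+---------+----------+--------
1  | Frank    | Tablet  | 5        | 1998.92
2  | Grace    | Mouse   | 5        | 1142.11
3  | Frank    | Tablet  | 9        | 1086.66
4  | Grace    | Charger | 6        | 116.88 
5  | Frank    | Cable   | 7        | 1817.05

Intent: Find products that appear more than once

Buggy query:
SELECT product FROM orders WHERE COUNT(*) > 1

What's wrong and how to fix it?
Bug: WHERE can't reference COUNT(*); aggregates are computed after WHERE

Fix: GROUP BY product, then filter groups with HAVING COUNT(*) > 1

Corrected query:
SELECT product FROM orders GROUP BY product HAVING COUNT(*) > 1

Result:
product
-------
Tablet 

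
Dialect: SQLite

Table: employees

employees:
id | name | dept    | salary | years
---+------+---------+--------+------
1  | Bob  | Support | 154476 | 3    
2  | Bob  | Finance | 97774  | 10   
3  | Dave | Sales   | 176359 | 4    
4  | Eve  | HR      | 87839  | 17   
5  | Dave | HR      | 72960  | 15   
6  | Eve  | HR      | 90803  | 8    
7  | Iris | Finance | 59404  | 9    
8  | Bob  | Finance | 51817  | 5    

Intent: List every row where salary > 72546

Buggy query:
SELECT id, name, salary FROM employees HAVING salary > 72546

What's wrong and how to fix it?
Bug: This is a non-aggregate query (no GROUP BY, no aggregates), so in SQLite the HAVING clause is invalid here; a row-level condition belongs in WHERE

Fix: Use WHERE for row-level filtering

Corrected query:
SELECT id, name, salary FROM employees WHERE salary > 72546

Result:
id | name | salary
---+------+-------
1  | Bob  | 154476
2  | Bob  | 97774 
3  | Dave | 176359
4  | Eve  | 87839 
5  | Dave | 72960 
6  | Eve  | 90803 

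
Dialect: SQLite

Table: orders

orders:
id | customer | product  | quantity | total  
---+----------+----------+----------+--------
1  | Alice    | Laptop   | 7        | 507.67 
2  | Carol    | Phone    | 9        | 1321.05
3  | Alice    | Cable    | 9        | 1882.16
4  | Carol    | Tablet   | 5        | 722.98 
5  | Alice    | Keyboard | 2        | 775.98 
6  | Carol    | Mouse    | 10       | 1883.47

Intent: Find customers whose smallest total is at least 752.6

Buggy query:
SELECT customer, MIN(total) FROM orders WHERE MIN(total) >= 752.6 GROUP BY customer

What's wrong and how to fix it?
Bug: MIN() in WHERE is a misuse of aggregate

Fix: Replace WHERE with HAVING after the GROUP BY

Corrected query:
SELECT customer, MIN(total) FROM orders GROUP BY customer HAVING MIN(total) >= 752.6

Result:
(no rows)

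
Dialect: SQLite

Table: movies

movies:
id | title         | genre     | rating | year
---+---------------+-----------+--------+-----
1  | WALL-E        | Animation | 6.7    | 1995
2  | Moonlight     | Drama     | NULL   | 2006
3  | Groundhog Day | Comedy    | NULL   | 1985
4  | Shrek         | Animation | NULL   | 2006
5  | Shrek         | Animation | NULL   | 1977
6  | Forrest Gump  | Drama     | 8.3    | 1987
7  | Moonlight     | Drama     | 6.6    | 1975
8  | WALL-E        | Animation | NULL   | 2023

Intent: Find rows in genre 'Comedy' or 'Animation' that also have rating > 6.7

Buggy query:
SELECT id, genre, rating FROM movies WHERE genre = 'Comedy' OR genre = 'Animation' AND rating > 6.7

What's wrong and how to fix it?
Bug: AND binds tighter than OR, so this parses as genre = 'Comedy' OR (genre = 'Animation' AND rating > 6.7)

Fix: Add parentheses around the OR so the AND applies to both alternatives

Corrected query:
SELECT id, genre, rating FROM movies WHERE (genre = 'Comedy' OR genre = 'Animation') AND rating > 6.7

Result:
(no rows)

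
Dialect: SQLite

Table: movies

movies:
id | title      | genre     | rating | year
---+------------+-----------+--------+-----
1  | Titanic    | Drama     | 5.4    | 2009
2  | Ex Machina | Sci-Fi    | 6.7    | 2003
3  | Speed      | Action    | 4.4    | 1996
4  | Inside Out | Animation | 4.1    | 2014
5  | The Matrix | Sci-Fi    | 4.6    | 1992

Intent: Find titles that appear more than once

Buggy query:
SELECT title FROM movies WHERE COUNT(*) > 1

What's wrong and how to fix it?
Bug: WHERE can't reference COUNT(*); aggregates are computed after WHERE

Fix: Group first, then use HAVING for the count condition

Corrected query:
SELECT title FROM movies GROUP BY title HAVING COUNT(*) > 1

Result:
(no rows)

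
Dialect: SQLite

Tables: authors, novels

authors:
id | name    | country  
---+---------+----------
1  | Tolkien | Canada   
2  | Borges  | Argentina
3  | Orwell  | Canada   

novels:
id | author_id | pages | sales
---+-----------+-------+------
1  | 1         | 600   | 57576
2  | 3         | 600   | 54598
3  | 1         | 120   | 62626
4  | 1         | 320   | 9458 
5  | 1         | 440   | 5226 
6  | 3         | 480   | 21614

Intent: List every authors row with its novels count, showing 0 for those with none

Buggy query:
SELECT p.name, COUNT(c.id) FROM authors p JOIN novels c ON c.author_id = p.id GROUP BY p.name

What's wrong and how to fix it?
Bug: An inner join excludes parents with zero children

Fix: Switch to LEFT JOIN to retain unmatched parent rows

Corrected query:
SELECT p.name, COUNT(c.id) FROM authors p LEFT JOIN novels c ON c.author_id = p.id GROUP BY p.name

Result:
name    | COUNT(c.id)
--------+------------
Borges  | 0          
Orwell  | 2          
Tolkien | 4          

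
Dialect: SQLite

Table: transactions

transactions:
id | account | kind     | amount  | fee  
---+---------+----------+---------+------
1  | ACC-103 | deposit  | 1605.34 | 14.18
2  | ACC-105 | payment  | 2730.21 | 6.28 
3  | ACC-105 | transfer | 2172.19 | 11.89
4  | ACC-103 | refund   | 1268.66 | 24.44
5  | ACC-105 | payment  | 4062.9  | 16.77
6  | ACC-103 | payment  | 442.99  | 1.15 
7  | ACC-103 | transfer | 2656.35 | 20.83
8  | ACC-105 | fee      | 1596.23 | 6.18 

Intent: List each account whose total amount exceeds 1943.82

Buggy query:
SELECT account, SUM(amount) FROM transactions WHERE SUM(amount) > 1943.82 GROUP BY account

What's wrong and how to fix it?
Bug: Aggregate functions cannot appear in a WHERE clause

Fix: Use HAVING (which filters groups after aggregation) instead of WHERE

Corrected query:
SELECT account, SUM(amount) FROM transactions GROUP BY account HAVING SUM(amount) > 1943.82

Result:
account | SUM(amount)
--------+------------
ACC-103 | 5973.34    
ACC-105 | 10561.53   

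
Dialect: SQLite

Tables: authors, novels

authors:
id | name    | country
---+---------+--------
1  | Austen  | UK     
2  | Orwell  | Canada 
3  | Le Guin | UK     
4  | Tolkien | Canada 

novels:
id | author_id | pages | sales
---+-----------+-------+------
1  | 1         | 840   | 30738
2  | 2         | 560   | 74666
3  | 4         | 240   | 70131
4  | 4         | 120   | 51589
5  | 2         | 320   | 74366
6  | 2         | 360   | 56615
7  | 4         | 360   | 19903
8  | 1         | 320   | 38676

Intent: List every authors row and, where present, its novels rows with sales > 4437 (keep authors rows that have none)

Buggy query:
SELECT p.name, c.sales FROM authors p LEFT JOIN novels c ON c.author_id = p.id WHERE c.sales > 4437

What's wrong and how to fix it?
Bug: Filtering c.sales in WHERE discards the NULL rows produced by LEFT JOIN, turning it into an inner join

Fix: Move the right-table condition into the ON clause so unmatched parents are kept

Corrected query:
SELECT p.name, c.sales FROM authors p LEFT JOIN novels c ON c.author_id = p.id AND c.sales > 4437

Result:
name    | sales
--------+------
Austen  | 30738
Austen  | 38676
Orwell  | 56615
Orwell  | 74366
Orwell  | 74666
Le Guin | NULL 
Tolkien | 19903
Tolkien | 51589
Tolkien | 70131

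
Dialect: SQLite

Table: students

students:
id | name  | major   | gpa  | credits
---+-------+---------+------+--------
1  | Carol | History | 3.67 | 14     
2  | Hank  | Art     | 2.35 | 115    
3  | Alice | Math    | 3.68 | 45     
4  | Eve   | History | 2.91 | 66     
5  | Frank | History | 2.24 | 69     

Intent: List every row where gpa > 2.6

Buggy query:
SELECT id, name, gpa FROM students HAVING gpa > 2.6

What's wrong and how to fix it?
Bug: This is a non-aggregate query (no GROUP BY, no aggregates), so in SQLite the HAVING clause is invalid here; a row-level condition belongs in WHERE

Fix: Use WHERE for row-level filtering

Corrected query:
SELECT id, name, gpa FROM students WHERE gpa > 2.6

Result:
id | name  | gpa 
---+-------+-----
1  | Carol | 3.67
3  | Alice | 3.68
4  | Eve   | 2.91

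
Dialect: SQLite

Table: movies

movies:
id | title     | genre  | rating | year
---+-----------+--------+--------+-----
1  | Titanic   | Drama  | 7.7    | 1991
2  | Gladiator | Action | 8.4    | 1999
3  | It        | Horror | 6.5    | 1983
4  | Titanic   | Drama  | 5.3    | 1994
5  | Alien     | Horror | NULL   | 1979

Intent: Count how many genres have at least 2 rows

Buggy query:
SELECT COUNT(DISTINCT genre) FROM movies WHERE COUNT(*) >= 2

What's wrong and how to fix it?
Bug: WHERE filters individual rows, not groups, so a group-level COUNT is invalid there

Fix: Group first with HAVING COUNT(*) >= 2, then COUNT the resulting groups

Corrected query:
SELECT COUNT(*) FROM (SELECT genre FROM movies GROUP BY genre HAVING COUNT(*) >= 2)

Result:
COUNT(*)
--------
2       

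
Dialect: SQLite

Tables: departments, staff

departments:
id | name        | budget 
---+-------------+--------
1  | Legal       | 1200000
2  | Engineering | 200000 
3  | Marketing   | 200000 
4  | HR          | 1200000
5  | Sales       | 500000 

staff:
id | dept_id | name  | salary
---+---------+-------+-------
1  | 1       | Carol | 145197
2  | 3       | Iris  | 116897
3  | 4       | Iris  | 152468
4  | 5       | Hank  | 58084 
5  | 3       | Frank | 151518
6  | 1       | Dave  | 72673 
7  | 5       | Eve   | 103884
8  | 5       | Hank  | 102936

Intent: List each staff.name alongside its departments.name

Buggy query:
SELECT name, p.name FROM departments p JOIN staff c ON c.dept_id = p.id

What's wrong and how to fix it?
Bug: Both tables have a 'name' column; the unqualified reference is ambiguous

Fix: Prefix ambiguous columns with the table alias

Corrected query:
SELECT c.name, p.name FROM departments p JOIN staff c ON c.dept_id = p.id

Result:
name  | name     
------+----------
Carol | Legal    
Iris  | Marketing
Iris  | HR       
Hank  | Sales    
Frank | Marketing
Dave  | Legal    
Eve   | Sales    
Hank  | Sales    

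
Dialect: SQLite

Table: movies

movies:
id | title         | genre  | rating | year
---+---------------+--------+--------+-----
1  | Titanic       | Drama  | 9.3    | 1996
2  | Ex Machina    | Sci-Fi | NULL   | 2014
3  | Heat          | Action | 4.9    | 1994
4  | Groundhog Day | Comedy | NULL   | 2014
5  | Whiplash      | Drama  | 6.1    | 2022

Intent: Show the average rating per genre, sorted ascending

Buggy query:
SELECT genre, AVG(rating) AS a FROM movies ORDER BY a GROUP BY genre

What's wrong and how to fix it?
Bug: GROUP BY must precede ORDER BY

Fix: Move ORDER BY to the end, after GROUP BY

Corrected query:
SELECT genre, AVG(rating) AS a FROM movies GROUP BY genre ORDER BY a

Result:
genre  | a   
-------+-----
Comedy | NULL
Sci-Fi | NULL
Action | 4.9 
Drama  | 7.7 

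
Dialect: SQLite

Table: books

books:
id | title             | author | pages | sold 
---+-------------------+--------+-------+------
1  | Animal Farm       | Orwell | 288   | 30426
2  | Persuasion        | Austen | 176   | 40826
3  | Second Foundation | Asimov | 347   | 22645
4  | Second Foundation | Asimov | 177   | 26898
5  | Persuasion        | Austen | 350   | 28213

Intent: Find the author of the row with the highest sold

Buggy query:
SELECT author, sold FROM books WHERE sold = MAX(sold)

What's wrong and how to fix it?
Bug: MAX(sold) is an aggregate and cannot be used directly in WHERE

Fix: Wrap MAX in a scalar subquery so WHERE compares against a single value

Corrected query:
SELECT author, sold FROM books WHERE sold = (SELECT MAX(sold) FROM books)

Result:
author | sold 
-------+------
Austen | 40826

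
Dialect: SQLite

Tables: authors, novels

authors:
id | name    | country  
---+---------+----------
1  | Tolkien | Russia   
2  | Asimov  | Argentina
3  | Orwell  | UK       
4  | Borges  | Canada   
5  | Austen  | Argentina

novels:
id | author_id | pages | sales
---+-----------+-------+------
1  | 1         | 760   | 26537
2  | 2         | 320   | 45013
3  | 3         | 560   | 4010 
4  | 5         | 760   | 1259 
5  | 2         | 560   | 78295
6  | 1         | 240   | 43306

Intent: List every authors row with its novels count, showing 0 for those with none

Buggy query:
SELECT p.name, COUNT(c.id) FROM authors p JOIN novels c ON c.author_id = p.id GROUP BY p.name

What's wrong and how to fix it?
Bug: An inner join excludes parents with zero children

Fix: Switch to LEFT JOIN to retain unmatched parent rows

Corrected query:
SELECT p.name, COUNT(c.id) FROM authors p LEFT JOIN novels c ON c.author_id = p.id GROUP BY p.name

Result:
name    | COUNT(c.id)
--------+------------
Asimov  | 2          
Austen  | 1          
Borges  | 0          
Orwell  | 1          
Tolkien | 2          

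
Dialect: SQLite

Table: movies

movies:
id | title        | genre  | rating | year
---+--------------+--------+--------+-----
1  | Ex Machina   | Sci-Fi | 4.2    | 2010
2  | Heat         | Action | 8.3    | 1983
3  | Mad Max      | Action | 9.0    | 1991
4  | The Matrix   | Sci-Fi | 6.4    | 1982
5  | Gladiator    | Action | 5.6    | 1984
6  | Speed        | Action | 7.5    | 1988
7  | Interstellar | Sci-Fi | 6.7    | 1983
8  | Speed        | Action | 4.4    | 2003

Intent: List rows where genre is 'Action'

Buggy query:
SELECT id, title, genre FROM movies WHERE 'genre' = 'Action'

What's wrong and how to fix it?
Bug: Single quotes denote string literals in SQL; the column name is being compared as a constant string

Fix: Reference the column as genre without single quotes

Corrected query:
SELECT id, title, genre FROM movies WHERE genre = 'Action'

Result:
id | title     | genre 
---+-----------+-------
2  | Heat      | Action
3  | Mad Max   | Action
5  | Gladiator | Action
6  | Speed     | Action
8  | Speed     | Action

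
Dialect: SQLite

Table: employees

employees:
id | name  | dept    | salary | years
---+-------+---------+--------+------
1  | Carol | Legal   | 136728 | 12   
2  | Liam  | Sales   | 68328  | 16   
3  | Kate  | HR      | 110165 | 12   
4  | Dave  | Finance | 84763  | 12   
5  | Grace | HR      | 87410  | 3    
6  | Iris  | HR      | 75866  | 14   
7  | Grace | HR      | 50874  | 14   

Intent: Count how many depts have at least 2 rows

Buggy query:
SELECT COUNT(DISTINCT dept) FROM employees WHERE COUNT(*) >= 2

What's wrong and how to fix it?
Bug: WHERE filters individual rows, not groups, so a group-level COUNT is invalid there

Fix: Use a subquery that GROUPs and filters with HAVING, then count its rows

Corrected query:
SELECT COUNT(*) FROM (SELECT dept FROM employees GROUP BY dept HAVING COUNT(*) >= 2)

Result:
COUNT(*)
--------
1       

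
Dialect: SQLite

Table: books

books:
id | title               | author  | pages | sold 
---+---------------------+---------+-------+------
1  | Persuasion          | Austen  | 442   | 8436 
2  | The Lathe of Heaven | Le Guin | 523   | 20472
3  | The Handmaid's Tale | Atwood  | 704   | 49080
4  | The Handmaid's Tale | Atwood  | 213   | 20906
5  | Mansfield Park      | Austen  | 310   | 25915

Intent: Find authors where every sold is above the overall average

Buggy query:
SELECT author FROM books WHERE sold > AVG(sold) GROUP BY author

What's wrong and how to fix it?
Bug: WHERE evaluates per row before aggregation, so AVG() is unavailable

Fix: Compute the overall average in a scalar subquery and compare each group's MIN against it in HAVING

Corrected query:
SELECT author FROM books GROUP BY author HAVING MIN(sold) > (SELECT AVG(sold) FROM books)

Result:
(no rows)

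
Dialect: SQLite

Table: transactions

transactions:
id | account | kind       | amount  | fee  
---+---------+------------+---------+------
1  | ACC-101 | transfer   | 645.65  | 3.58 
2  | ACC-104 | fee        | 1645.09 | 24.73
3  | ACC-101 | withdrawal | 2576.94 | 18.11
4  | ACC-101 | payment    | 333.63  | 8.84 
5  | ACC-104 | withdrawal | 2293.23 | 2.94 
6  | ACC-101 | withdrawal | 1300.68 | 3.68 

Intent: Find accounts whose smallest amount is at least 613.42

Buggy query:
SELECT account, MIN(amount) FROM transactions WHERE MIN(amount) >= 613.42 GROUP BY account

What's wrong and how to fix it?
Bug: Aggregates like MIN are computed per group after WHERE runs

Fix: Replace WHERE with HAVING after the GROUP BY

Corrected query:
SELECT account, MIN(amount) FROM transactions GROUP BY account HAVING MIN(amount) >= 613.42

Result:
account | MIN(amount)
--------+------------
ACC-104 | 1645.09    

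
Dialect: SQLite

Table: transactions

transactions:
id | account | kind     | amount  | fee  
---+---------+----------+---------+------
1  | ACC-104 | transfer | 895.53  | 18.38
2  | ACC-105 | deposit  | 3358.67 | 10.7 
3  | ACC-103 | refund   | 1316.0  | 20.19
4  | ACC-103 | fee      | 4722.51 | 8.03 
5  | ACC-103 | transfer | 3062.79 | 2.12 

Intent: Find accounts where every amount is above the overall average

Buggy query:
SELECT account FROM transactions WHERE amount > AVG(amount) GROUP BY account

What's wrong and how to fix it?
Bug: WHERE evaluates per row before aggregation, so AVG() is unavailable

Fix: Compute the overall average in a scalar subquery and compare each group's MIN against it in HAVING

Corrected query:
SELECT account FROM transactions GROUP BY account HAVING MIN(amount) > (SELECT AVG(amount) FROM transactions)

Result:
account
-------
ACC-105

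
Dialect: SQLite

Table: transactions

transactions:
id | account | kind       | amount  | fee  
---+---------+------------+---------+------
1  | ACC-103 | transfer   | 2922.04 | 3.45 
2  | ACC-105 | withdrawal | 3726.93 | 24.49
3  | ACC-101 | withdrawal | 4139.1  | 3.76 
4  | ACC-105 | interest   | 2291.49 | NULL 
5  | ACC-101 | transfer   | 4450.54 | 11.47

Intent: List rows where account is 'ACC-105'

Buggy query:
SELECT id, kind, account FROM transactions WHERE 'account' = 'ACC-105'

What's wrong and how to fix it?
Bug: 'account' in single quotes is a string literal, not the column; the comparison is literal-vs-literal and never true

Fix: Remove the quotes around the column name (or use double quotes for an identifier)

Corrected query:
SELECT id, kind, account FROM transactions WHERE account = 'ACC-105'

Result:
id | kind       | account
---+------------+--------
2  | withdrawal | ACC-105
4  | interest   | ACC-105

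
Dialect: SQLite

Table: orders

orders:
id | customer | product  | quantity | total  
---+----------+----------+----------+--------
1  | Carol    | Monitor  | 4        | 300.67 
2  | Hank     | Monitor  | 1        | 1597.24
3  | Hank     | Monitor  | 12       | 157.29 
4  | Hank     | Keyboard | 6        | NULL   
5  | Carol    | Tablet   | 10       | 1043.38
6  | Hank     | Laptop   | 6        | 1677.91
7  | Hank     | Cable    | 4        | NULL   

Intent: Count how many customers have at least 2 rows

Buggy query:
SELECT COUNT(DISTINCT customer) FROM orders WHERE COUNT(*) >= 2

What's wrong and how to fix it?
Bug: COUNT(*) cannot appear in WHERE; the per-group count doesn't exist yet

Fix: Use a subquery that GROUPs and filters with HAVING, then count its rows

Corrected query:
SELECT COUNT(*) FROM (SELECT customer FROM orders GROUP BY customer HAVING COUNT(*) >= 2)

Result:
COUNT(*)
--------
2       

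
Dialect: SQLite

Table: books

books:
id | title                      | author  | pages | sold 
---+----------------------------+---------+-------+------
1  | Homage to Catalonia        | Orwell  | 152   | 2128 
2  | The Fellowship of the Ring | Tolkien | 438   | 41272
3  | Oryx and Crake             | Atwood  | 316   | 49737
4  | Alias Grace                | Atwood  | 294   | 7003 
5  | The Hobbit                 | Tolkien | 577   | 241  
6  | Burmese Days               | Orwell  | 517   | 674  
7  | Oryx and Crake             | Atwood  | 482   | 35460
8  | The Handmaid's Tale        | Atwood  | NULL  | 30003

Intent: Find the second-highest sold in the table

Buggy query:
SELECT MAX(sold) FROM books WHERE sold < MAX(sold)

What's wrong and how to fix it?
Bug: The inner MAX is an aggregate inside WHERE, which is not allowed

Fix: Put the inner MAX in a scalar subquery

Corrected query:
SELECT MAX(sold) FROM books WHERE sold < (SELECT MAX(sold) FROM books)

Result:
MAX(sold)
---------
41272    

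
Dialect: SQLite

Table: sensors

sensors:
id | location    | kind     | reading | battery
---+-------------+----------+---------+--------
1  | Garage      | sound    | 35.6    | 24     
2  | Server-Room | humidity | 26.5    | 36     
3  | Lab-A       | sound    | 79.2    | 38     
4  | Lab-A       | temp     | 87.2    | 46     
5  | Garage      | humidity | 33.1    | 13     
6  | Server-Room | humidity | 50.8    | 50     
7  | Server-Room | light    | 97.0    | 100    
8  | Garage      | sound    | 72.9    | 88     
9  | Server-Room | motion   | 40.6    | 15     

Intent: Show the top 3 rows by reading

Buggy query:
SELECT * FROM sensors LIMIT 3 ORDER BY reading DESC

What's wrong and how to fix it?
Bug: LIMIT must come after ORDER BY

Fix: Swap the clauses: ORDER BY first, then LIMIT

Corrected query:
SELECT * FROM sensors ORDER BY reading DESC LIMIT 3

Result:
id | location    | kind  | reading | battery
---+-------------+-------+---------+--------
7  | Server-Room | light | 97      | 100    
4  | Lab-A       | temp  | 87.2    | 46     
3  | Lab-A       | sound | 79.2    | 38     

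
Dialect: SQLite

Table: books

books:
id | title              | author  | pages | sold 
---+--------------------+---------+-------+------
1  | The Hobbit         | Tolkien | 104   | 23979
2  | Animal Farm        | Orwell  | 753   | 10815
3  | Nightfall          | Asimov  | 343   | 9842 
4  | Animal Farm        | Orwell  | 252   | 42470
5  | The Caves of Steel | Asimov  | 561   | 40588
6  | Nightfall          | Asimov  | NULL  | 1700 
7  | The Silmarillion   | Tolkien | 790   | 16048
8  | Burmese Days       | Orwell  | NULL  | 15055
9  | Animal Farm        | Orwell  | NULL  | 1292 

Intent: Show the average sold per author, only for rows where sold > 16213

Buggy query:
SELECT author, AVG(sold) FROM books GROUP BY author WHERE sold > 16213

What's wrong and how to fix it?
Bug: WHERE cannot follow GROUP BY

Fix: Place WHERE between FROM and GROUP BY

Corrected query:
SELECT author, AVG(sold) FROM books WHERE sold > 16213 GROUP BY author

Result:
author  | AVG(sold)
--------+----------
Asimov  | 40588    
Orwell  | 42470    
Tolkien | 23979    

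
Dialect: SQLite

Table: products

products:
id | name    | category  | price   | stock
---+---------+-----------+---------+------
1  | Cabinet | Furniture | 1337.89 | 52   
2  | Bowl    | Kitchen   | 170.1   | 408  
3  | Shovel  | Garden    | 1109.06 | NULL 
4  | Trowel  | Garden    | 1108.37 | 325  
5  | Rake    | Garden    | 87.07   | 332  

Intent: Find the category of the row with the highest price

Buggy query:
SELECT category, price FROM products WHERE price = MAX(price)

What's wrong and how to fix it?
Bug: WHERE is evaluated per row; an aggregate over the whole table isn't defined there

Fix: Use a subquery: WHERE price = (SELECT MAX(price) FROM products)

Corrected query:
SELECT category, price FROM products WHERE price = (SELECT MAX(price) FROM products)

Result:
category  | price  
----------+--------
Furniture | 1337.89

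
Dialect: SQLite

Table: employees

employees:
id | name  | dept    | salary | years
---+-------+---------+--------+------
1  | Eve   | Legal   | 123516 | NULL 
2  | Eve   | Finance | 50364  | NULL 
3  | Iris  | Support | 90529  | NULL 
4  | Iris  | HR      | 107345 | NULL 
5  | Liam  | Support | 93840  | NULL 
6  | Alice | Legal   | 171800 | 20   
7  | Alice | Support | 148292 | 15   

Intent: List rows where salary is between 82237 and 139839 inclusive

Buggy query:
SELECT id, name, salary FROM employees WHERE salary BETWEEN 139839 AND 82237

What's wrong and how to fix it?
Bug: BETWEEN expects the lower bound first; with 139839 AND 82237 the range is empty

Fix: Swap the bounds so the smaller value comes first

Corrected query:
SELECT id, name, salary FROM employees WHERE salary BETWEEN 82237 AND 139839

Result:
id | name | salary
---+------+-------
1  | Eve  | 123516
3  | Iris | 90529 
4  | Iris | 107345
5  | Liam | 93840 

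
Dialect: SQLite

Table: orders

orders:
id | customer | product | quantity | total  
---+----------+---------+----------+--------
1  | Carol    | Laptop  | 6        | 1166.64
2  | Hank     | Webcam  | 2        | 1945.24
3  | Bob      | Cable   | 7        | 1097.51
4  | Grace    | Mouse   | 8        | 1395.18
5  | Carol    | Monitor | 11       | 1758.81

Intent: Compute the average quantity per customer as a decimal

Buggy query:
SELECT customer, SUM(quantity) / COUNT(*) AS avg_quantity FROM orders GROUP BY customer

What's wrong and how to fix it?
Bug: SUM(quantity) and COUNT(*) are both integers; the division truncates the fractional part

Fix: Cast one side to REAL so the division keeps the fractional part

Corrected query:
SELECT customer, SUM(quantity) * 1.0 / COUNT(*) AS avg_quantity FROM orders GROUP BY customer

Result:
customer | avg_quantity
---------+-------------
Bob      | 7           
Carol    | 8.5         
Grace    | 8           
Hank     | 2           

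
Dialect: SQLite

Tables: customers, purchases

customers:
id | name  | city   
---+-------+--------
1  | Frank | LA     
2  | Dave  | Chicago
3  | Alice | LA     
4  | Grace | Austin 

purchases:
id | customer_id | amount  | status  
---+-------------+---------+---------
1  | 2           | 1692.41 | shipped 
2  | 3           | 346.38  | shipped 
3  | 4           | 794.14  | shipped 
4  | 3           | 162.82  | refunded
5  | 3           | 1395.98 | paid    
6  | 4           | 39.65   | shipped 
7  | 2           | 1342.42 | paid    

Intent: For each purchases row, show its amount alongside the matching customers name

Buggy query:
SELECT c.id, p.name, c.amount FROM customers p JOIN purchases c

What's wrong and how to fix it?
Bug: Missing join condition: each purchases row is matched to all customers rows instead of just its own

Fix: Specify the join condition linking the foreign key to the parent id

Corrected query:
SELECT c.id, p.name, c.amount FROM customers p JOIN purchases c ON c.customer_id = p.id

Result:
id | name  | amount 
---+-------+--------
1  | Dave  | 1692.41
2  | Alice | 346.38 
3  | Grace | 794.14 
4  | Alice | 162.82 
5  | Alice | 1395.98
6  | Grace | 39.65  
7  | Dave  | 1342.42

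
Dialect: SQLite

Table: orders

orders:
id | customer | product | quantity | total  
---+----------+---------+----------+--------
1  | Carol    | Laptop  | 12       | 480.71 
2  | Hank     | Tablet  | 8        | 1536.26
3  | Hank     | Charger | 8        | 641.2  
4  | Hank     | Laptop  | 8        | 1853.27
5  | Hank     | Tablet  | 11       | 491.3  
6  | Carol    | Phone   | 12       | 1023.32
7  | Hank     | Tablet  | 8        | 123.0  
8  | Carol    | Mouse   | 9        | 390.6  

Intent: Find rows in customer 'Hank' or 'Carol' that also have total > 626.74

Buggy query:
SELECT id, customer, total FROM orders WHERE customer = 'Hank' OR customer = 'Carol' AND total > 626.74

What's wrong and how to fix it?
Bug: AND binds tighter than OR, so this parses as customer = 'Hank' OR (customer = 'Carol' AND total > 626.74)

Fix: Group the OR with parentheses (or use IN), then AND the threshold

Corrected query:
SELECT id, customer, total FROM orders WHERE (customer = 'Hank' OR customer = 'Carol') AND total > 626.74

Result:
id | customer | total  
---+----------+--------
2  | Hank     | 1536.26
3  | Hank     | 641.2  
4  | Hank     | 1853.27
6  | Carol    | 1023.32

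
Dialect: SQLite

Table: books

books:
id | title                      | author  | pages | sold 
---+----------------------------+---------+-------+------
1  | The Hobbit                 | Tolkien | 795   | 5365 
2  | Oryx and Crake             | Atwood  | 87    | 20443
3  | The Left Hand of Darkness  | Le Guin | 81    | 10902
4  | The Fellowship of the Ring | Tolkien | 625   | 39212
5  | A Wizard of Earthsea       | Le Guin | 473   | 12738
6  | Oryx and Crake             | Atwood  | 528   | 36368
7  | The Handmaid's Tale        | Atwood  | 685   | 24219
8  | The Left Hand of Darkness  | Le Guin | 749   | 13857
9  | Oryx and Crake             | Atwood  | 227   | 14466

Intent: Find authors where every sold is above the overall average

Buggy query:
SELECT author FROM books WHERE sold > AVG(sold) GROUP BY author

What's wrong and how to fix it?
Bug: AVG() is an aggregate; it can't sit directly in WHERE

Fix: Use a subquery for AVG and a HAVING MIN(...) filter so the condition holds for every row in the group

Corrected query:
SELECT author FROM books GROUP BY author HAVING MIN(sold) > (SELECT AVG(sold) FROM books)

Result:
(no rows)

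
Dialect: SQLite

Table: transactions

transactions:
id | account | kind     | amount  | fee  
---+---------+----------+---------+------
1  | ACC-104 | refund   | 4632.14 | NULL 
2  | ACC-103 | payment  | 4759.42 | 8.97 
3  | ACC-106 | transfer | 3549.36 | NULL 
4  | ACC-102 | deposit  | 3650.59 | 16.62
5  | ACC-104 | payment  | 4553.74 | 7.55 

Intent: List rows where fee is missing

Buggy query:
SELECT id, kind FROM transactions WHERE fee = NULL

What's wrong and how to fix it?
Bug: '= NULL' is always unknown in SQL three-valued logic, so no rows match

Fix: Use IS NULL to test for NULL

Corrected query:
SELECT id, kind FROM transactions WHERE fee IS NULL

Result:
id | kind    
---+---------
1  | refund  
3  | transfer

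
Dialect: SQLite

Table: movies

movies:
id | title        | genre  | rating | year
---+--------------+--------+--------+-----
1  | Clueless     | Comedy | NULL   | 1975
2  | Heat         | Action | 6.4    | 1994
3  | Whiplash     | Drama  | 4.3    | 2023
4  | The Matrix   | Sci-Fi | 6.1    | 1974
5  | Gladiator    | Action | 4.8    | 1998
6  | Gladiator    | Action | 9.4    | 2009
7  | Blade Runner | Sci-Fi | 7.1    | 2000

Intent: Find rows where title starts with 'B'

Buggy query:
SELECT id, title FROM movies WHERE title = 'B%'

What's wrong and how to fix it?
Bug: '=' compares the literal string including the % character; pattern matching needs LIKE

Fix: Replace '=' with LIKE so 'B%' is treated as a pattern

Corrected query:
SELECT id, title FROM movies WHERE title LIKE 'B%'

Result:
id | title       
---+-------------
7  | Blade Runner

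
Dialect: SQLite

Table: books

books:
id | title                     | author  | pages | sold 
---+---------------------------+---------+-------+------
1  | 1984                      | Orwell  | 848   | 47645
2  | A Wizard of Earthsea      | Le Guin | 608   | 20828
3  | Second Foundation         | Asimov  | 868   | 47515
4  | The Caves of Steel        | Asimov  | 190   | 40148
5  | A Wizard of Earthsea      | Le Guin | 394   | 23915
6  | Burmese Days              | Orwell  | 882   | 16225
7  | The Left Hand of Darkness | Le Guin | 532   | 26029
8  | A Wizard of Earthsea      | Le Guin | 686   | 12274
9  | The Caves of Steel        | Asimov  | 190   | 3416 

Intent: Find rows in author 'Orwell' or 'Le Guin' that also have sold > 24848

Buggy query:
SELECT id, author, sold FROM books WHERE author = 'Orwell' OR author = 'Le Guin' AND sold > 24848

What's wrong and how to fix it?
Bug: Without parentheses, AND is evaluated before OR, so the sold filter only applies to the 'Le Guin' branch

Fix: Group the OR with parentheses (or use IN), then AND the threshold

Corrected query:
SELECT id, author, sold FROM books WHERE (author = 'Orwell' OR author = 'Le Guin') AND sold > 24848

Result:
id | author  | sold 
---+---------+------
1  | Orwell  | 47645
7  | Le Guin | 26029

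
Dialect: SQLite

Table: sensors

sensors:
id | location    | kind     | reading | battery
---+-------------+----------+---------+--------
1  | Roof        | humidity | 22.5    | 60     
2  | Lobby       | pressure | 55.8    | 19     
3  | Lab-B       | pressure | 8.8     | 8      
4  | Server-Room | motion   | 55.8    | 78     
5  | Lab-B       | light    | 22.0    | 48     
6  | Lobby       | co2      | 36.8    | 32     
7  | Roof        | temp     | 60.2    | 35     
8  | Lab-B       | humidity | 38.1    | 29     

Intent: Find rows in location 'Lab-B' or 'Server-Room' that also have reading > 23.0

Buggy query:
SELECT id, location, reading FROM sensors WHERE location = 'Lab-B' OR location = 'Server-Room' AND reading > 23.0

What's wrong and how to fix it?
Bug: Without parentheses, AND is evaluated before OR, so the reading filter only applies to the 'Server-Room' branch

Fix: Group the OR with parentheses (or use IN), then AND the threshold

Corrected query:
SELECT id, location, reading FROM sensors WHERE (location = 'Lab-B' OR location = 'Server-Room') AND reading > 23.0

Result:
id | location    | reading
---+-------------+--------
4  | Server-Room | 55.8   
8  | Lab-B       | 38.1   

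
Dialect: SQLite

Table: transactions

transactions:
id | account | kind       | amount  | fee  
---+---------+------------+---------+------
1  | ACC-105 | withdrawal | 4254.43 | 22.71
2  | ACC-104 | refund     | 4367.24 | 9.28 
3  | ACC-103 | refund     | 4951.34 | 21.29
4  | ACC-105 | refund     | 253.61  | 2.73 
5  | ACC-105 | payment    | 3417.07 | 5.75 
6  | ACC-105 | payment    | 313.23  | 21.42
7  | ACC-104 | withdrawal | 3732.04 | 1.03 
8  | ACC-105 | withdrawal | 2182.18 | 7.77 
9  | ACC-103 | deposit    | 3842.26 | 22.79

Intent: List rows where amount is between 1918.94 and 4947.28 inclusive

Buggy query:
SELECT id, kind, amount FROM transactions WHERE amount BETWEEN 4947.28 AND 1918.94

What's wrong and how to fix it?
Bug: BETWEEN expects the lower bound first; with 4947.28 AND 1918.94 the range is empty

Fix: Write BETWEEN 1918.94 AND 4947.28

Corrected query:
SELECT id, kind, amount FROM transactions WHERE amount BETWEEN 1918.94 AND 4947.28

Result:
id | kind       | amount 
---+------------+--------
1  | withdrawal | 4254.43
2  | refund     | 4367.24
5  | payment    | 3417.07
7  | withdrawal | 3732.04
8  | withdrawal | 2182.18
9  | deposit    | 3842.26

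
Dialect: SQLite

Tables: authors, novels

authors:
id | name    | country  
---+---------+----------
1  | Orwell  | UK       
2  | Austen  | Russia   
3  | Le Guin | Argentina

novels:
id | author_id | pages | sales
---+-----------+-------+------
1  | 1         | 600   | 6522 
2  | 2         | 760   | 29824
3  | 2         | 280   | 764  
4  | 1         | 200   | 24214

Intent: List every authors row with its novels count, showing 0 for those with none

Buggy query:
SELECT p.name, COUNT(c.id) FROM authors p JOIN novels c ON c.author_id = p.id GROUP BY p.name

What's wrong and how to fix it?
Bug: INNER JOIN drops authors rows that have no matching novels rows

Fix: Use LEFT JOIN so parents without children still appear (COUNT(c.id) gives 0)

Corrected query:
SELECT p.name, COUNT(c.id) FROM authors p LEFT JOIN novels c ON c.author_id = p.id GROUP BY p.name

Result:
name    | COUNT(c.id)
--------+------------
Austen  | 2          
Le Guin | 0          
Orwell  | 2          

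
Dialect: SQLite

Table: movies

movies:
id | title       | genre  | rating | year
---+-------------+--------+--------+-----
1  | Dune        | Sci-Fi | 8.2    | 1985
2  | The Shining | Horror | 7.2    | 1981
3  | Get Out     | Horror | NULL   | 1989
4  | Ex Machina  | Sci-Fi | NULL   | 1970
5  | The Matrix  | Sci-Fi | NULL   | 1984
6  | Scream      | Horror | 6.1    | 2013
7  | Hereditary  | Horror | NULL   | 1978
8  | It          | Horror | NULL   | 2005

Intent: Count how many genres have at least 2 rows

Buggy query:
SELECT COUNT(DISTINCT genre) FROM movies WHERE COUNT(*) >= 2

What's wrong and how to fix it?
Bug: COUNT(*) cannot appear in WHERE; the per-group count doesn't exist yet

Fix: Use a subquery that GROUPs and filters with HAVING, then count its rows

Corrected query:
SELECT COUNT(*) FROM (SELECT genre FROM movies GROUP BY genre HAVING COUNT(*) >= 2)

Result:
COUNT(*)
--------
2       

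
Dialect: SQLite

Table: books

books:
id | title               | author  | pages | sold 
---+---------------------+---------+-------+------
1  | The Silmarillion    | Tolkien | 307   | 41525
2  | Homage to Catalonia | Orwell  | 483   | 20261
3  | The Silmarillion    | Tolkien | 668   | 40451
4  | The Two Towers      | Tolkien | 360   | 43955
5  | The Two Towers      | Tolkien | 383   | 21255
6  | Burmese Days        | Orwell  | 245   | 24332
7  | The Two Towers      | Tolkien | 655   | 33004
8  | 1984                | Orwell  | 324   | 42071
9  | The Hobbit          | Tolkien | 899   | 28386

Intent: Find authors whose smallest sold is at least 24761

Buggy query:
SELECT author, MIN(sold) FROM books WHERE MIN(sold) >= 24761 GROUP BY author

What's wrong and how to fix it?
Bug: Aggregates like MIN are computed per group after WHERE runs

Fix: Use HAVING for the per-group MIN condition

Corrected query:
SELECT author, MIN(sold) FROM books GROUP BY author HAVING MIN(sold) >= 24761

Result:
(no rows)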